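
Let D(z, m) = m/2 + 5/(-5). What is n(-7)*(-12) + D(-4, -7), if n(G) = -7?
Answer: 159/2 ≈ 79.500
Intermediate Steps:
D(z, m) = -1 + m/2 (D(z, m) = m*(1/2) + 5*(-1/5) = m/2 - 1 = -1 + m/2)
n(-7)*(-12) + D(-4, -7) = -7*(-12) + (-1 + (1/2)*(-7)) = 84 + (-1 - 7/2) = 84 - 9/2 = 159/2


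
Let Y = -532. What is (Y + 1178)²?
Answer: 417316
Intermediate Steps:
(Y + 1178)² = (-532 + 1178)² = 646² = 417316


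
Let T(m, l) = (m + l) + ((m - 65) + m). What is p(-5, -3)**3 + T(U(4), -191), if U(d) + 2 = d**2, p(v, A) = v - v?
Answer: -214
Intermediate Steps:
p(v, A) = 0
U(d) = -2 + d**2
T(m, l) = -65 + l + 3*m (T(m, l) = (l + m) + ((-65 + m) + m) = (l + m) + (-65 + 2*m) = -65 + l + 3*m)
p(-5, -3)**3 + T(U(4), -191) = 0**3 + (-65 - 191 + 3*(-2 + 4**2)) = 0 + (-65 - 191 + 3*(-2 + 16)) = 0 + (-65 - 191 + 3*14) = 0 + (-65 - 191 + 42) = 0 - 214 = -214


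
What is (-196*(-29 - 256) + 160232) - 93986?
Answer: 122106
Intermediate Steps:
(-196*(-29 - 256) + 160232) - 93986 = (-196*(-285) + 160232) - 93986 = (55860 + 160232) - 93986 = 216092 - 93986 = 122106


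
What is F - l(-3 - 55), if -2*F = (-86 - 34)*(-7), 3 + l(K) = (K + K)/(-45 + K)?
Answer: -43067/103 ≈ -418.13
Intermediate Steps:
l(K) = -3 + 2*K/(-45 + K) (l(K) = -3 + (K + K)/(-45 + K) = -3 + (2*K)/(-45 + K) = -3 + 2*K/(-45 + K))
F = -420 (F = -(-86 - 34)*(-7)/2 = -(-60)*(-7) = -½*840 = -420)
F - l(-3 - 55) = -420 - (135 - (-3 - 55))/(-45 + (-3 - 55)) = -420 - (135 - 1*(-58))/(-45 - 58) = -420 - (135 + 58)/(-103) = -420 - (-1)*193/103 = -420 - 1*(-193/103) = -420 + 193/103 = -43067/103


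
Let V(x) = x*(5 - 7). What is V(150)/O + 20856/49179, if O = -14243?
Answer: 103935236/233485499 ≈ 0.44515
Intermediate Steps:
V(x) = -2*x (V(x) = x*(-2) = -2*x)
V(150)/O + 20856/49179 = -2*150/(-14243) + 20856/49179 = -300*(-1/14243) + 20856*(1/49179) = 300/14243 + 6952/16393 = 103935236/233485499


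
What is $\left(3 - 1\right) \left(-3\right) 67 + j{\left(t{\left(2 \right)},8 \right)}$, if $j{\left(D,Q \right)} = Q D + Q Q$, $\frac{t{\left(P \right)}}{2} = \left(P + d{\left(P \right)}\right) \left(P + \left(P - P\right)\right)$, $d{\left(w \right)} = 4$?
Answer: $-146$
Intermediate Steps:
$t{\left(P \right)} = 2 P \left(4 + P\right)$ ($t{\left(P \right)} = 2 \left(P + 4\right) \left(P + \left(P - P\right)\right) = 2 \left(4 + P\right) \left(P + 0\right) = 2 \left(4 + P\right) P = 2 P \left(4 + P\right)$)
$j{\left(D,Q \right)} = Q^{2} + D Q$ ($j{\left(D,Q \right)} = D Q + Q^{2} = Q^{2} + D Q$)
$\left(3 - 1\right) \left(-3\right) 67 + j{\left(t{\left(2 \right)},8 \right)} = \left(3 - 1\right) \left(-3\right) 67 + 8 \left(2 \cdot 2 \left(4 + 2\right) + 8\right) = 2 \left(-3\right) 67 + 8 \left(2 \cdot 2 \cdot 6 + 8\right) = \left(-6\right) 67 + 8 \left(24 + 8\right) = -402 + 8 \cdot 32 = -402 + 256 = -146$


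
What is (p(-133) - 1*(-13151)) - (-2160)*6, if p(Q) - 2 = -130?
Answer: 25983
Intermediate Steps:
p(Q) = -128 (p(Q) = 2 - 130 = -128)
(p(-133) - 1*(-13151)) - (-2160)*6 = (-128 - 1*(-13151)) - (-2160)*6 = (-128 + 13151) - 540*(-24) = 13023 + 12960 = 25983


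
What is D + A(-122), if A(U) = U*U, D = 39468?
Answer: 54352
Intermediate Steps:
A(U) = U²
D + A(-122) = 39468 + (-122)² = 39468 + 14884 = 54352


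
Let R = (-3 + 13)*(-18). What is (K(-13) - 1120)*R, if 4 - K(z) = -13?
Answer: 198540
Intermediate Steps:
R = -180 (R = 10*(-18) = -180)
K(z) = 17 (K(z) = 4 - 1*(-13) = 4 + 13 = 17)
(K(-13) - 1120)*R = (17 - 1120)*(-180) = -1103*(-180) = 198540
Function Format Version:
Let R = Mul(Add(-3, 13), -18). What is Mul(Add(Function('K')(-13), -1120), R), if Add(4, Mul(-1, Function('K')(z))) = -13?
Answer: 198540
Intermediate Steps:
R = -180 (R = Mul(10, -18) = -180)
Function('K')(z) = 17 (Function('K')(z) = Add(4, Mul(-1, -13)) = Add(4, 13) = 17)
Mul(Add(Function('K')(-13), -1120), R) = Mul(Add(17, -1120), -180) = Mul(-1103, -180) = 198540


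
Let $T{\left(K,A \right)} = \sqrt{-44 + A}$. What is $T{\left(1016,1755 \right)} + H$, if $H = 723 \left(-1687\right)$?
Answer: $-1219701 + \sqrt{1711} \approx -1.2197 \cdot 10^{6}$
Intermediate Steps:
$H = -1219701$
$T{\left(1016,1755 \right)} + H = \sqrt{-44 + 1755} - 1219701 = \sqrt{1711} - 1219701 = -1219701 + \sqrt{1711}$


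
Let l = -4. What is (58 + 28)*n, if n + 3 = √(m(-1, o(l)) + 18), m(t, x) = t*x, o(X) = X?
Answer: -258 + 86*√22 ≈ 145.38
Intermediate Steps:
n = -3 + √22 (n = -3 + √(-1*(-4) + 18) = -3 + √(4 + 18) = -3 + √22 ≈ 1.6904)
(58 + 28)*n = (58 + 28)*(-3 + √22) = 86*(-3 + √22) = -258 + 86*√22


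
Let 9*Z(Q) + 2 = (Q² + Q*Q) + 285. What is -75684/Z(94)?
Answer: -3604/95 ≈ -37.937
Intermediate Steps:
Z(Q) = 283/9 + 2*Q²/9 (Z(Q) = -2/9 + ((Q² + Q*Q) + 285)/9 = -2/9 + ((Q² + Q²) + 285)/9 = -2/9 + (2*Q² + 285)/9 = -2/9 + (285 + 2*Q²)/9 = -2/9 + (95/3 + 2*Q²/9) = 283/9 + 2*Q²/9)
-75684/Z(94) = -75684/(283/9 + (2/9)*94²) = -75684/(283/9 + (2/9)*8836) = -75684/(283/9 + 17672/9) = -75684/1995 = -75684*1/1995 = -3604/95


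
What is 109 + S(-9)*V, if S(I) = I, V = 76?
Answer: -575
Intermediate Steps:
109 + S(-9)*V = 109 - 9*76 = 109 - 684 = -575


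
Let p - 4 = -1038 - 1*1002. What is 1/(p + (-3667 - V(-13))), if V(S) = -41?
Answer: -1/5662 ≈ -0.00017662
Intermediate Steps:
p = -2036 (p = 4 + (-1038 - 1*1002) = 4 + (-1038 - 1002) = 4 - 2040 = -2036)
1/(p + (-3667 - V(-13))) = 1/(-2036 + (-3667 - 1*(-41))) = 1/(-2036 + (-3667 + 41)) = 1/(-2036 - 3626) = 1/(-5662) = -1/5662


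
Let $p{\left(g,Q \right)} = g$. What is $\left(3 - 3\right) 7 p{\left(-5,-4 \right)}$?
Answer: $0$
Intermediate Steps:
$\left(3 - 3\right) 7 p{\left(-5,-4 \right)} = \left(3 - 3\right) 7 \left(-5\right) = 0 \cdot 7 \left(-5\right) = 0 \left(-5\right) = 0$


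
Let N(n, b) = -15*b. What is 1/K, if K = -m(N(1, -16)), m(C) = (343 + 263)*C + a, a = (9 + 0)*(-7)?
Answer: -1/145377 ≈ -6.8787e-6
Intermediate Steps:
a = -63 (a = 9*(-7) = -63)
m(C) = -63 + 606*C (m(C) = (343 + 263)*C - 63 = 606*C - 63 = -63 + 606*C)
K = -145377 (K = -(-63 + 606*(-15*(-16))) = -(-63 + 606*240) = -(-63 + 145440) = -1*145377 = -145377)
1/K = 1/(-145377) = -1/145377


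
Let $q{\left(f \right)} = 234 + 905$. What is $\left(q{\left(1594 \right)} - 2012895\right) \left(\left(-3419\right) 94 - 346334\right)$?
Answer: $1343289716320$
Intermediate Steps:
$q{\left(f \right)} = 1139$
$\left(q{\left(1594 \right)} - 2012895\right) \left(\left(-3419\right) 94 - 346334\right) = \left(1139 - 2012895\right) \left(\left(-3419\right) 94 - 346334\right) = - 2011756 \left(-321386 - 346334\right) = \left(-2011756\right) \left(-667720\right) = 1343289716320$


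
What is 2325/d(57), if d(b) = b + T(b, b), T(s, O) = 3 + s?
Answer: 775/39 ≈ 19.872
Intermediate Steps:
d(b) = 3 + 2*b (d(b) = b + (3 + b) = 3 + 2*b)
2325/d(57) = 2325/(3 + 2*57) = 2325/(3 + 114) = 2325/117 = 2325*(1/117) = 775/39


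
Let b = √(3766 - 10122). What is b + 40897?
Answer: 40897 + 2*I*√1589 ≈ 40897.0 + 79.724*I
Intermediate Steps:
b = 2*I*√1589 (b = √(-6356) = 2*I*√1589 ≈ 79.724*I)
b + 40897 = 2*I*√1589 + 40897 = 40897 + 2*I*√1589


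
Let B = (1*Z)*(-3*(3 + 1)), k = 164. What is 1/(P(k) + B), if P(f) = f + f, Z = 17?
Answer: 1/124 ≈ 0.0080645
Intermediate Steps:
P(f) = 2*f
B = -204 (B = (1*17)*(-3*(3 + 1)) = 17*(-3*4) = 17*(-12) = -204)
1/(P(k) + B) = 1/(2*164 - 204) = 1/(328 - 204) = 1/124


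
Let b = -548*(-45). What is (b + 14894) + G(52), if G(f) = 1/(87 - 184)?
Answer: 3836737/97 ≈ 39554.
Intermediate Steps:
b = 24660
G(f) = -1/97 (G(f) = 1/(-97) = -1/97)
(b + 14894) + G(52) = (24660 + 14894) - 1/97 = 39554 - 1/97 = 3836737/97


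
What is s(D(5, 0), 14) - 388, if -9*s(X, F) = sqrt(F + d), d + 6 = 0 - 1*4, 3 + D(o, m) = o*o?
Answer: -3494/9 ≈ -388.22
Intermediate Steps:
D(o, m) = -3 + o**2 (D(o, m) = -3 + o*o = -3 + o**2)
d = -10 (d = -6 + (0 - 1*4) = -6 + (0 - 4) = -6 - 4 = -10)
s(X, F) = -sqrt(-10 + F)/9 (s(X, F) = -sqrt(F - 10)/9 = -sqrt(-10 + F)/9)
s(D(5, 0), 14) - 388 = -sqrt(-10 + 14)/9 - 388 = -sqrt(4)/9 - 388 = -1/9*2 - 388 = -2/9 - 388 = -3494/9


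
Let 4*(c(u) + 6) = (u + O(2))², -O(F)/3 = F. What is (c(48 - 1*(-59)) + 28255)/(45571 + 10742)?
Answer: 123197/225252 ≈ 0.54693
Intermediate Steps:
O(F) = -3*F
c(u) = -6 + (-6 + u)²/4 (c(u) = -6 + (u - 3*2)²/4 = -6 + (u - 6)²/4 = -6 + (-6 + u)²/4)
(c(48 - 1*(-59)) + 28255)/(45571 + 10742) = ((-6 + (-6 + (48 - 1*(-59)))²/4) + 28255)/(45571 + 10742) = ((-6 + (-6 + (48 + 59))²/4) + 28255)/56313 = ((-6 + (-6 + 107)²/4) + 28255)*(1/56313) = ((-6 + (¼)*101²) + 28255)*(1/56313) = ((-6 + (¼)*10201) + 28255)*(1/56313) = ((-6 + 10201/4) + 28255)*(1/56313) = (10177/4 + 28255)*(1/56313) = (123197/4)*(1/56313) = 123197/225252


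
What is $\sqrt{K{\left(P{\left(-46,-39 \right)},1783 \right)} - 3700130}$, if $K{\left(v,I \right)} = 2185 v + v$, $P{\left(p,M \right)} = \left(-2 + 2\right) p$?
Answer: $i \sqrt{3700130} \approx 1923.6 i$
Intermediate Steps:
$P{\left(p,M \right)} = 0$ ($P{\left(p,M \right)} = 0 p = 0$)
$K{\left(v,I \right)} = 2186 v$
$\sqrt{K{\left(P{\left(-46,-39 \right)},1783 \right)} - 3700130} = \sqrt{2186 \cdot 0 - 3700130} = \sqrt{0 - 3700130} = \sqrt{-3700130} = i \sqrt{3700130}$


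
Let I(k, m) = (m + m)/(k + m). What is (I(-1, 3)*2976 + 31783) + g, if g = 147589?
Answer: 188300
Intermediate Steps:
I(k, m) = 2*m/(k + m) (I(k, m) = (2*m)/(k + m) = 2*m/(k + m))
(I(-1, 3)*2976 + 31783) + g = ((2*3/(-1 + 3))*2976 + 31783) + 147589 = ((2*3/2)*2976 + 31783) + 147589 = ((2*3*(½))*2976 + 31783) + 147589 = (3*2976 + 31783) + 147589 = (8928 + 31783) + 147589 = 40711 + 147589 = 188300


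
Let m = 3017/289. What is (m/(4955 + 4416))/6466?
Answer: 3017/17511344054 ≈ 1.7229e-7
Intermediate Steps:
m = 3017/289 (m = 3017*(1/289) = 3017/289 ≈ 10.439)
(m/(4955 + 4416))/6466 = (3017/(289*(4955 + 4416)))/6466 = ((3017/289)/9371)*(1/6466) = ((3017/289)*(1/9371))*(1/6466) = (3017/2708219)*(1/6466) = 3017/17511344054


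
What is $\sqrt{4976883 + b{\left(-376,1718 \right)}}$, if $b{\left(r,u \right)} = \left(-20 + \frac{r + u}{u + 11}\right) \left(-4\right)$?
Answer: $\frac{\sqrt{14878327966411}}{1729} \approx 2230.9$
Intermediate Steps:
$b{\left(r,u \right)} = 80 - \frac{4 \left(r + u\right)}{11 + u}$ ($b{\left(r,u \right)} = \left(-20 + \frac{r + u}{11 + u}\right) \left(-4\right) = 80 - \frac{4 \left(r + u\right)}{11 + u}$)
$\sqrt{4976883 + b{\left(-376,1718 \right)}} = \sqrt{4976883 + \frac{4 \left(220 - -376 + 19 \cdot 1718\right)}{11 + 1718}} = \sqrt{4976883 + \frac{4 \left(220 + 376 + 32642\right)}{1729}} = \sqrt{4976883 + 4 \cdot \frac{1}{1729} \cdot 33238} = \sqrt{4976883 + \frac{132952}{1729}} = \sqrt{\frac{8605163659}{1729}} = \frac{\sqrt{14878327966411}}{1729}$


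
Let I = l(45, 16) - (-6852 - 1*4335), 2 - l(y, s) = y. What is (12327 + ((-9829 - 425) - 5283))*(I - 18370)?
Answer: 23195460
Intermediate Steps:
l(y, s) = 2 - y
I = 11144 (I = (2 - 1*45) - (-6852 - 1*4335) = (2 - 45) - (-6852 - 4335) = -43 - 1*(-11187) = -43 + 11187 = 11144)
(12327 + ((-9829 - 425) - 5283))*(I - 18370) = (12327 + ((-9829 - 425) - 5283))*(11144 - 18370) = (12327 + (-10254 - 5283))*(-7226) = (12327 - 15537)*(-7226) = -3210*(-7226) = 23195460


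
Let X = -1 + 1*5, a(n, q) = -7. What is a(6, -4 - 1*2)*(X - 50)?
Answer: 322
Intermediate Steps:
X = 4 (X = -1 + 5 = 4)
a(6, -4 - 1*2)*(X - 50) = -7*(4 - 50) = -7*(-46) = 322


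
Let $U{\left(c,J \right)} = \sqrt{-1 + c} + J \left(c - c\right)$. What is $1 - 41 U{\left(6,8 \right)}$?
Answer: $1 - 41 \sqrt{5} \approx -90.679$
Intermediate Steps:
$U{\left(c,J \right)} = \sqrt{-1 + c}$ ($U{\left(c,J \right)} = \sqrt{-1 + c} + J 0 = \sqrt{-1 + c} + 0 = \sqrt{-1 + c}$)
$1 - 41 U{\left(6,8 \right)} = 1 - 41 \sqrt{-1 + 6} = 1 - 41 \sqrt{5}$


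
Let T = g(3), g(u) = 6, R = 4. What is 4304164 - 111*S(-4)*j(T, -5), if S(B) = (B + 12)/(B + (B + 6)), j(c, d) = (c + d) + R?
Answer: 4306384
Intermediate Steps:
T = 6
j(c, d) = 4 + c + d (j(c, d) = (c + d) + 4 = 4 + c + d)
S(B) = (12 + B)/(6 + 2*B) (S(B) = (12 + B)/(B + (6 + B)) = (12 + B)/(6 + 2*B))
4304164 - 111*S(-4)*j(T, -5) = 4304164 - 111*((12 - 4)/(2*(3 - 4)))*(4 + 6 - 5) = 4304164 - 111*((½)*8/(-1))*5 = 4304164 - 111*((½)*(-1)*8)*5 = 4304164 - 111*(-4)*5 = 4304164 - (-444)*5 = 4304164 - 1*(-2220) = 4304164 + 2220 = 4306384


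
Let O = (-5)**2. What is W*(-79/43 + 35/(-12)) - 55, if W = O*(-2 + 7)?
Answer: -335005/516 ≈ -649.23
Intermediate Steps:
O = 25
W = 125 (W = 25*(-2 + 7) = 25*5 = 125)
W*(-79/43 + 35/(-12)) - 55 = 125*(-79/43 + 35/(-12)) - 55 = 125*(-79*1/43 + 35*(-1/12)) - 55 = 125*(-79/43 - 35/12) - 55 = 125*(-2453/516) - 55 = -306625/516 - 55 = -335005/516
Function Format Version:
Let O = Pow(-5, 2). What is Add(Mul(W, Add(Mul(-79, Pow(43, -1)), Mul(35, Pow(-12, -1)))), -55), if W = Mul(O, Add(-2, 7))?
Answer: Rational(-335005, 516) ≈ -649.23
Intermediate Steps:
O = 25
W = 125 (W = Mul(25, Add(-2, 7)) = Mul(25, 5) = 125)
Add(Mul(W, Add(Mul(-79, Pow(43, -1)), Mul(35, Pow(-12, -1)))), -55) = Add(Mul(125, Add(Mul(-79, Pow(43, -1)), Mul(35, Pow(-12, -1)))), -55) = Add(Mul(125, Add(Mul(-79, Rational(1, 43)), Mul(35, Rational(-1, 12)))), -55) = Add(Mul(125, Add(Rational(-79, 43), Rational(-35, 12))), -55) = Add(Mul(125, Rational(-2453, 516)), -55) = Add(Rational(-306625, 516), -55) = Rational(-335005, 516)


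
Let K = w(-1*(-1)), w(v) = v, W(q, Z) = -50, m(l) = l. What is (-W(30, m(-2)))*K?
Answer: 50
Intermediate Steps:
K = 1 (K = -1*(-1) = 1)
(-W(30, m(-2)))*K = -1*(-50)*1 = 50*1 = 50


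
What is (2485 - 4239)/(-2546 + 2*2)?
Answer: 877/1271 ≈ 0.69001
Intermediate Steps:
(2485 - 4239)/(-2546 + 2*2) = -1754/(-2546 + 4) = -1754/(-2542) = -1754*(-1/2542) = 877/1271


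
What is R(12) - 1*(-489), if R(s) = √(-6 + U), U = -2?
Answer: 489 + 2*I*√2 ≈ 489.0 + 2.8284*I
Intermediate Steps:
R(s) = 2*I*√2 (R(s) = √(-6 - 2) = √(-8) = 2*I*√2)
R(12) - 1*(-489) = 2*I*√2 - 1*(-489) = 2*I*√2 + 489 = 489 + 2*I*√2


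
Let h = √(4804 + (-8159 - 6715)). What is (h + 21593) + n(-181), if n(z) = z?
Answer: 21412 + I*√10070 ≈ 21412.0 + 100.35*I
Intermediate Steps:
h = I*√10070 (h = √(4804 - 14874) = √(-10070) = I*√10070 ≈ 100.35*I)
(h + 21593) + n(-181) = (I*√10070 + 21593) - 181 = (21593 + I*√10070) - 181 = 21412 + I*√10070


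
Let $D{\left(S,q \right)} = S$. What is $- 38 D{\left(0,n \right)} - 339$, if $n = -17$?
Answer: $-339$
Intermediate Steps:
$- 38 D{\left(0,n \right)} - 339 = \left(-38\right) 0 - 339 = 0 - 339 = -339$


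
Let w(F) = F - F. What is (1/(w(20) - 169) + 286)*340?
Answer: 16433220/169 ≈ 97238.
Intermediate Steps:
w(F) = 0
(1/(w(20) - 169) + 286)*340 = (1/(0 - 169) + 286)*340 = (1/(-169) + 286)*340 = (-1/169 + 286)*340 = (48333/169)*340 = 16433220/169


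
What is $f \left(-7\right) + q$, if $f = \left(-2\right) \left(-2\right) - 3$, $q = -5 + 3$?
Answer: $-9$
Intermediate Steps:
$q = -2$
$f = 1$ ($f = 4 - 3 = 1$)
$f \left(-7\right) + q = 1 \left(-7\right) - 2 = -7 - 2 = -9$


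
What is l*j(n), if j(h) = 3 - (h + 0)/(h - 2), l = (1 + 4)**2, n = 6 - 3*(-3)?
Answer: 600/13 ≈ 46.154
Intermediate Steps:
n = 15 (n = 6 + 9 = 15)
l = 25 (l = 5**2 = 25)
j(h) = 3 - h/(-2 + h)
l*j(n) = 25*(2*(-3 + 15)/(-2 + 15)) = 25*(2*12/13) = 25*(2*(1/13)*12) = 25*(24/13) = 600/13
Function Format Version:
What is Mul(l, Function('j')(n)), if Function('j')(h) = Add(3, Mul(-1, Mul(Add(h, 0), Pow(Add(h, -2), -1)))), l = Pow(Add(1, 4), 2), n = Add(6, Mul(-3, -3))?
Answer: Rational(600, 13) ≈ 46.154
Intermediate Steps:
n = 15 (n = Add(6, 9) = 15)
l = 25 (l = Pow(5, 2) = 25)
Function('j')(h) = Add(3, Mul(-1, h, Pow(Add(-2, h), -1))) (Function('j')(h) = Add(3, Mul(-1, Mul(h, Pow(Add(-2, h), -1)))) = Add(3, Mul(-1, h, Pow(Add(-2, h), -1))))
Mul(l, Function('j')(n)) = Mul(25, Mul(2, Pow(Add(-2, 15), -1), Add(-3, 15))) = Mul(25, Mul(2, Pow(13, -1), 12)) = Mul(25, Mul(2, Rational(1, 13), 12)) = Mul(25, Rational(24, 13)) = Rational(600, 13)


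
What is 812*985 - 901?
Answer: 798919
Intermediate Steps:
812*985 - 901 = 799820 - 901 = 798919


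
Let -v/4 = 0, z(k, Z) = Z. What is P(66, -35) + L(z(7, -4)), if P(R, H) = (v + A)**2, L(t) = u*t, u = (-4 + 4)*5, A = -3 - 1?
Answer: 16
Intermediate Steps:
A = -4
v = 0 (v = -4*0 = 0)
u = 0 (u = 0*5 = 0)
L(t) = 0 (L(t) = 0*t = 0)
P(R, H) = 16 (P(R, H) = (0 - 4)**2 = (-4)**2 = 16)
P(66, -35) + L(z(7, -4)) = 16 + 0 = 16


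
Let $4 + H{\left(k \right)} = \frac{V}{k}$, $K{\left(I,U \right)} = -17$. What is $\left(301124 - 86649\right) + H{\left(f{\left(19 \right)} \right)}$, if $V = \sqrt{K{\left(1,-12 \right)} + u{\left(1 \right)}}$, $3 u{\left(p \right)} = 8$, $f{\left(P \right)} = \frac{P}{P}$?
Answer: $214471 + \frac{i \sqrt{129}}{3} \approx 2.1447 \cdot 10^{5} + 3.7859 i$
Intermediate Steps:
$f{\left(P \right)} = 1$
$u{\left(p \right)} = \frac{8}{3}$ ($u{\left(p \right)} = \frac{1}{3} \cdot 8 = \frac{8}{3}$)
$V = \frac{i \sqrt{129}}{3}$ ($V = \sqrt{-17 + \frac{8}{3}} = \sqrt{- \frac{43}{3}} = \frac{i \sqrt{129}}{3} \approx 3.7859 i$)
$H{\left(k \right)} = -4 + \frac{i \sqrt{129}}{3 k}$ ($H{\left(k \right)} = -4 + \frac{\frac{1}{3} i \sqrt{129}}{k} = -4 + \frac{i \sqrt{129}}{3 k}$)
$\left(301124 - 86649\right) + H{\left(f{\left(19 \right)} \right)} = \left(301124 - 86649\right) - \left(4 - \frac{i \sqrt{129}}{3 \cdot 1}\right) = 214475 - \left(4 - \frac{1}{3} i \sqrt{129} \cdot 1\right) = 214475 - \left(4 - \frac{i \sqrt{129}}{3}\right) = 214471 + \frac{i \sqrt{129}}{3}$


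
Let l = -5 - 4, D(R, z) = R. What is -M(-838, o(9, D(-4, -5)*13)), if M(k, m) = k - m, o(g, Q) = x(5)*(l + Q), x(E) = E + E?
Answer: 228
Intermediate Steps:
x(E) = 2*E
l = -9
o(g, Q) = -90 + 10*Q (o(g, Q) = (2*5)*(-9 + Q) = 10*(-9 + Q) = -90 + 10*Q)
-M(-838, o(9, D(-4, -5)*13)) = -(-838 - (-90 + 10*(-4*13))) = -(-838 - (-90 + 10*(-52))) = -(-838 - (-90 - 520)) = -(-838 - 1*(-610)) = -(-838 + 610) = -1*(-228) = 228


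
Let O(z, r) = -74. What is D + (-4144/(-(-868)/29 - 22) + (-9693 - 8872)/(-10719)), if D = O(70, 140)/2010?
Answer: -43013576522/82589895 ≈ -520.81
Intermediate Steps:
D = -37/1005 (D = -74/2010 = -74*1/2010 = -37/1005 ≈ -0.036816)
D + (-4144/(-(-868)/29 - 22) + (-9693 - 8872)/(-10719)) = -37/1005 + (-4144/(-(-868)/29 - 22) + (-9693 - 8872)/(-10719)) = -37/1005 + (-4144/(-(-868)/29 - 22) - 18565*(-1/10719)) = -37/1005 + (-4144/(-62*(-14/29) - 22) + 18565/10719) = -37/1005 + (-4144/(868/29 - 22) + 18565/10719) = -37/1005 + (-4144/230/29 + 18565/10719) = -37/1005 + (-4144*29/230 + 18565/10719) = -37/1005 + (-60088/115 + 18565/10719) = -37/1005 - 641948297/1232685 = -43013576522/82589895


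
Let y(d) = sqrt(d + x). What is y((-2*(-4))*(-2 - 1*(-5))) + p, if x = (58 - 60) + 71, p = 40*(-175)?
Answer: -7000 + sqrt(93) ≈ -6990.4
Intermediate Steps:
p = -7000
x = 69 (x = -2 + 71 = 69)
y(d) = sqrt(69 + d) (y(d) = sqrt(d + 69) = sqrt(69 + d))
y((-2*(-4))*(-2 - 1*(-5))) + p = sqrt(69 + (-2*(-4))*(-2 - 1*(-5))) - 7000 = sqrt(69 + 8*(-2 + 5)) - 7000 = sqrt(69 + 8*3) - 7000 = sqrt(69 + 24) - 7000 = sqrt(93) - 7000 = -7000 + sqrt(93)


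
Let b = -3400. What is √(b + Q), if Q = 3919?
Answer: √519 ≈ 22.782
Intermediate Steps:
√(b + Q) = √(-3400 + 3919) = √519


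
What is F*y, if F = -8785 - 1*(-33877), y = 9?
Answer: 225828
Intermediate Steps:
F = 25092 (F = -8785 + 33877 = 25092)
F*y = 25092*9 = 225828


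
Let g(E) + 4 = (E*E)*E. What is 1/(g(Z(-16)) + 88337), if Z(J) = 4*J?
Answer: -1/173811 ≈ -5.7534e-6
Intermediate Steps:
g(E) = -4 + E**3 (g(E) = -4 + (E*E)*E = -4 + E**2*E = -4 + E**3)
1/(g(Z(-16)) + 88337) = 1/((-4 + (4*(-16))**3) + 88337) = 1/((-4 + (-64)**3) + 88337) = 1/((-4 - 262144) + 88337) = 1/(-262148 + 88337) = 1/(-173811) = -1/173811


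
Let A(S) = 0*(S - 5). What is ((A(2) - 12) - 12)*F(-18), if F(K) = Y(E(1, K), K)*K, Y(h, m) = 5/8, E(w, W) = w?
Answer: 270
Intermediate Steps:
A(S) = 0 (A(S) = 0*(-5 + S) = 0)
Y(h, m) = 5/8 (Y(h, m) = 5*(1/8) = 5/8)
F(K) = 5*K/8
((A(2) - 12) - 12)*F(-18) = ((0 - 12) - 12)*((5/8)*(-18)) = (-12 - 12)*(-45/4) = -24*(-45/4) = 270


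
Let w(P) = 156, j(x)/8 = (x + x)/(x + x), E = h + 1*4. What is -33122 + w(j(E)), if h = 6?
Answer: -32966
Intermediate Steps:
E = 10 (E = 6 + 1*4 = 6 + 4 = 10)
j(x) = 8 (j(x) = 8*((x + x)/(x + x)) = 8*((2*x)/((2*x))) = 8*((2*x)*(1/(2*x))) = 8*1 = 8)
-33122 + w(j(E)) = -33122 + 156 = -32966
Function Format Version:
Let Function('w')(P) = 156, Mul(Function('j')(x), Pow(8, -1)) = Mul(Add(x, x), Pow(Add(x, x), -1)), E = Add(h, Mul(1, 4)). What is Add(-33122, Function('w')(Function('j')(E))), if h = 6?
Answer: -32966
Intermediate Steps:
E = 10 (E = Add(6, Mul(1, 4)) = Add(6, 4) = 10)
Function('j')(x) = 8 (Function('j')(x) = Mul(8, Mul(Add(x, x), Pow(Add(x, x), -1))) = Mul(8, Mul(Mul(2, x), Pow(Mul(2, x), -1))) = Mul(8, Mul(Mul(2, x), Mul(Rational(1, 2), Pow(x, -1)))) = Mul(8, 1) = 8)
Add(-33122, Function('w')(Function('j')(E))) = Add(-33122, 156) = -32966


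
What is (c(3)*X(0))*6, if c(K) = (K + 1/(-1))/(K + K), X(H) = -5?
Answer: -10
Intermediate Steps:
c(K) = (-1 + K)/(2*K) (c(K) = (K + 1*(-1))/((2*K)) = (K - 1)*(1/(2*K)) = (-1 + K)*(1/(2*K)) = (-1 + K)/(2*K))
(c(3)*X(0))*6 = (((½)*(-1 + 3)/3)*(-5))*6 = (((½)*(⅓)*2)*(-5))*6 = ((⅓)*(-5))*6 = -5/3*6 = -10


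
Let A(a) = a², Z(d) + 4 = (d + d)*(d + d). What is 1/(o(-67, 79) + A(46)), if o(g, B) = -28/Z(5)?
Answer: 24/50777 ≈ 0.00047266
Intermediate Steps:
Z(d) = -4 + 4*d² (Z(d) = -4 + (d + d)*(d + d) = -4 + (2*d)*(2*d) = -4 + 4*d²)
o(g, B) = -7/24 (o(g, B) = -28/(-4 + 4*5²) = -28/(-4 + 4*25) = -28/(-4 + 100) = -28/96 = -28*1/96 = -7/24)
1/(o(-67, 79) + A(46)) = 1/(-7/24 + 46²) = 1/(-7/24 + 2116) = 1/(50777/24) = 24/50777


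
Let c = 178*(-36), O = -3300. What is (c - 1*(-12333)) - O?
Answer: 9225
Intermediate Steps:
c = -6408
(c - 1*(-12333)) - O = (-6408 - 1*(-12333)) - 1*(-3300) = (-6408 + 12333) + 3300 = 5925 + 3300 = 9225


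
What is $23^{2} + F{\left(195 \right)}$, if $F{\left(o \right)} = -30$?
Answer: $499$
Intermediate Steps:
$23^{2} + F{\left(195 \right)} = 23^{2} - 30 = 529 - 30 = 499$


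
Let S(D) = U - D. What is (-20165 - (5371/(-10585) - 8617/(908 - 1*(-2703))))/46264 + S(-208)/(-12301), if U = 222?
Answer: -10240080412550049/21752137936664840 ≈ -0.47076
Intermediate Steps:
S(D) = 222 - D
(-20165 - (5371/(-10585) - 8617/(908 - 1*(-2703))))/46264 + S(-208)/(-12301) = (-20165 - (5371/(-10585) - 8617/(908 - 1*(-2703))))/46264 + (222 - 1*(-208))/(-12301) = (-20165 - (5371*(-1/10585) - 8617/(908 + 2703)))*(1/46264) + (222 + 208)*(-1/12301) = (-20165 - (-5371/10585 - 8617/3611))*(1/46264) + 430*(-1/12301) = (-20165 - (-5371/10585 - 8617*1/3611))*(1/46264) - 430/12301 = (-20165 - (-5371/10585 - 8617/3611))*(1/46264) - 430/12301 = (-20165 - 1*(-110605626/38222435))*(1/46264) - 430/12301 = (-20165 + 110605626/38222435)*(1/46264) - 430/12301 = -770644796149/38222435*1/46264 - 430/12301 = -770644796149/1768322732840 - 430/12301 = -10240080412550049/21752137936664840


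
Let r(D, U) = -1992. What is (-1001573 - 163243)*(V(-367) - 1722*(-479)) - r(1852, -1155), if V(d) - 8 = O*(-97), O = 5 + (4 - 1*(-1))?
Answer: -959663944824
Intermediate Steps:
O = 10 (O = 5 + (4 + 1) = 5 + 5 = 10)
V(d) = -962 (V(d) = 8 + 10*(-97) = 8 - 970 = -962)
(-1001573 - 163243)*(V(-367) - 1722*(-479)) - r(1852, -1155) = (-1001573 - 163243)*(-962 - 1722*(-479)) - 1*(-1992) = -1164816*(-962 + 824838) + 1992 = -1164816*823876 + 1992 = -959663946816 + 1992 = -959663944824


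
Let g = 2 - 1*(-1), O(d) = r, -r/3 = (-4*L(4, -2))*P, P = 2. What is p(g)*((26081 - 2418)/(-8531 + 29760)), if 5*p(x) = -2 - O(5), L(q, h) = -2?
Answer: 47326/4615 ≈ 10.255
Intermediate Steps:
r = -48 (r = -3*(-4*(-2))*2 = -24*2 = -3*16 = -48)
O(d) = -48
g = 3 (g = 2 + 1 = 3)
p(x) = 46/5 (p(x) = (-2 - 1*(-48))/5 = (-2 + 48)/5 = (⅕)*46 = 46/5)
p(g)*((26081 - 2418)/(-8531 + 29760)) = 46*((26081 - 2418)/(-8531 + 29760))/5 = 46*(23663/21229)/5 = 46*(23663*(1/21229))/5 = (46/5)*(23663/21229) = 47326/4615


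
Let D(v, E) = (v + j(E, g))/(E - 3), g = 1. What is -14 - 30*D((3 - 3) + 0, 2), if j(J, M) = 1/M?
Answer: 16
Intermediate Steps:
D(v, E) = (1 + v)/(-3 + E) (D(v, E) = (v + 1/1)/(E - 3) = (v + 1)/(-3 + E) = (1 + v)/(-3 + E))
-14 - 30*D((3 - 3) + 0, 2) = -14 - 30*(1 + ((3 - 3) + 0))/(-3 + 2) = -14 - 30*(1 + (0 + 0))/(-1) = -14 - (-30)*(1 + 0) = -14 - (-30) = -14 - 30*(-1) = -14 + 30 = 16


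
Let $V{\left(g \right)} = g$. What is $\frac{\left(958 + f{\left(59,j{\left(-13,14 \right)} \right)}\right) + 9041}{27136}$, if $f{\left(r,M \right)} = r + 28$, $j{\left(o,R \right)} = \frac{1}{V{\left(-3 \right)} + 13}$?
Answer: $\frac{5043}{13568} \approx 0.37168$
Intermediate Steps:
$j{\left(o,R \right)} = \frac{1}{10}$ ($j{\left(o,R \right)} = \frac{1}{-3 + 13} = \frac{1}{10}$)
$f{\left(r,M \right)} = 28 + r$
$\frac{\left(958 + f{\left(59,j{\left(-13,14 \right)} \right)}\right) + 9041}{27136} = \frac{\left(958 + \left(28 + 59\right)\right) + 9041}{27136} = \left(\left(958 + 87\right) + 9041\right) \frac{1}{27136} = \left(1045 + 9041\right) \frac{1}{27136} = 10086 \cdot \frac{1}{27136} = \frac{5043}{13568}$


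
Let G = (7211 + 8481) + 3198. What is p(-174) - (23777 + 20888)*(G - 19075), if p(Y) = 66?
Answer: 8263091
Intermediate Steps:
G = 18890 (G = 15692 + 3198 = 18890)
p(-174) - (23777 + 20888)*(G - 19075) = 66 - (23777 + 20888)*(18890 - 19075) = 66 - 44665*(-185) = 66 - 1*(-8263025) = 66 + 8263025 = 8263091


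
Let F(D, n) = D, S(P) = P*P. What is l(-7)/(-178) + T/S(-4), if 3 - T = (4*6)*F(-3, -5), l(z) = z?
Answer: 6731/1424 ≈ 4.7268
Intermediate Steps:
S(P) = P**2
T = 75 (T = 3 - 4*6*(-3) = 3 - 24*(-3) = 3 - 1*(-72) = 3 + 72 = 75)
l(-7)/(-178) + T/S(-4) = -7/(-178) + 75/((-4)**2) = -7*(-1/178) + 75/16 = 7/178 + 75*(1/16) = 7/178 + 75/16 = 6731/1424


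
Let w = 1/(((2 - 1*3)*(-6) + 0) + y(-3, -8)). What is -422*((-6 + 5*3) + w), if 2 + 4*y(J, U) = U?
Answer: -27430/7 ≈ -3918.6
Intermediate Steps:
y(J, U) = -½ + U/4
w = 2/7 (w = 1/(((2 - 1*3)*(-6) + 0) + (-½ + (¼)*(-8))) = 1/(((2 - 3)*(-6) + 0) + (-½ - 2)) = 1/((-1*(-6) + 0) - 5/2) = 1/((6 + 0) - 5/2) = 1/(6 - 5/2) = 1/(7/2) = 2/7 ≈ 0.28571)
-422*((-6 + 5*3) + w) = -422*((-6 + 5*3) + 2/7) = -422*((-6 + 15) + 2/7) = -422*(9 + 2/7) = -422*65/7 = -27430/7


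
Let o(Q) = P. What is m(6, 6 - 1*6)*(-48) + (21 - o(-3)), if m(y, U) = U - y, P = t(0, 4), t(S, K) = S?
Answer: 309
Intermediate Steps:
P = 0
o(Q) = 0
m(6, 6 - 1*6)*(-48) + (21 - o(-3)) = ((6 - 1*6) - 1*6)*(-48) + (21 - 1*0) = ((6 - 6) - 6)*(-48) + (21 + 0) = (0 - 6)*(-48) + 21 = -6*(-48) + 21 = 288 + 21 = 309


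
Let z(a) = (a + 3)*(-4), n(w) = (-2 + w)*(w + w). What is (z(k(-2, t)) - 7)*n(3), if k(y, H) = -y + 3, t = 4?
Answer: -234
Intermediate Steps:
n(w) = 2*w*(-2 + w) (n(w) = (-2 + w)*(2*w) = 2*w*(-2 + w))
k(y, H) = 3 - y
z(a) = -12 - 4*a (z(a) = (3 + a)*(-4) = -12 - 4*a)
(z(k(-2, t)) - 7)*n(3) = ((-12 - 4*(3 - 1*(-2))) - 7)*(2*3*(-2 + 3)) = ((-12 - 4*(3 + 2)) - 7)*(2*3*1) = ((-12 - 4*5) - 7)*6 = ((-12 - 20) - 7)*6 = (-32 - 7)*6 = -39*6 = -234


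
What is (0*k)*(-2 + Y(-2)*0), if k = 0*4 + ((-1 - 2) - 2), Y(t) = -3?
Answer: 0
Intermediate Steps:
k = -5 (k = 0 + (-3 - 2) = 0 - 5 = -5)
(0*k)*(-2 + Y(-2)*0) = (0*(-5))*(-2 - 3*0) = 0*(-2 + 0) = 0*(-2) = 0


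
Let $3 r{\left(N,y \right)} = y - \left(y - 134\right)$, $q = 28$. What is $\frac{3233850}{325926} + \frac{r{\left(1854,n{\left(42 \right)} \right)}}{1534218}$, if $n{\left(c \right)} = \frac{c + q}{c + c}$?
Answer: $\frac{413453786444}{41670127989} \approx 9.9221$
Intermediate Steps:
$n{\left(c \right)} = \frac{28 + c}{2 c}$ ($n{\left(c \right)} = \frac{c + 28}{c + c} = \frac{28 + c}{2 c}$)
$r{\left(N,y \right)} = \frac{134}{3}$ ($r{\left(N,y \right)} = \frac{y - \left(y - 134\right)}{3} = \frac{y - \left(-134 + y\right)}{3} = \frac{1}{3} \cdot 134 = \frac{134}{3}$)
$\frac{3233850}{325926} + \frac{r{\left(1854,n{\left(42 \right)} \right)}}{1534218} = \frac{3233850}{325926} + \frac{134}{3 \cdot 1534218} = 3233850 \cdot \frac{1}{325926} + \frac{134}{3} \cdot \frac{1}{1534218} = \frac{538975}{54321} + \frac{67}{2301327} = \frac{413453786444}{41670127989}$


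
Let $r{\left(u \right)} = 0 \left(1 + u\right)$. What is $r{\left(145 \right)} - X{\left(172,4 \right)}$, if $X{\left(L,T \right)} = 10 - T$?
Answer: $-6$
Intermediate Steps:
$r{\left(u \right)} = 0$
$r{\left(145 \right)} - X{\left(172,4 \right)} = 0 - \left(10 - 4\right) = 0 - 6 = -6$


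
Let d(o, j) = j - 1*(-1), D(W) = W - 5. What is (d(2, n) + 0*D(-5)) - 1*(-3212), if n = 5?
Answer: 3218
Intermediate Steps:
D(W) = -5 + W
d(o, j) = 1 + j (d(o, j) = j + 1 = 1 + j)
(d(2, n) + 0*D(-5)) - 1*(-3212) = ((1 + 5) + 0*(-5 - 5)) - 1*(-3212) = (6 + 0*(-10)) + 3212 = (6 + 0) + 3212 = 6 + 3212 = 3218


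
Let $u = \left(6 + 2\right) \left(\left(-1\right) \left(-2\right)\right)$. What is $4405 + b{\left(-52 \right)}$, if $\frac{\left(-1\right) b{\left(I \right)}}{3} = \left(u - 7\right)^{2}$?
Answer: $4162$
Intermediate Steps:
$u = 16$ ($u = 8 \cdot 2 = 16$)
$b{\left(I \right)} = -243$ ($b{\left(I \right)} = - 3 \left(16 - 7\right)^{2} = - 3 \cdot 9^{2} = \left(-3\right) 81 = -243$)
$4405 + b{\left(-52 \right)} = 4405 - 243 = 4162$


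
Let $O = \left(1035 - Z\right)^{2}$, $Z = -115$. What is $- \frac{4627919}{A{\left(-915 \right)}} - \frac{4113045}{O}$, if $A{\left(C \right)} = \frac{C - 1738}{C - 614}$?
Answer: $- \frac{1871627498321177}{701718500} \approx -2.6672 \cdot 10^{6}$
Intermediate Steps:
$A{\left(C \right)} = \frac{-1738 + C}{-614 + C}$
$O = 1322500$ ($O = \left(1035 - -115\right)^{2} = \left(1035 + 115\right)^{2} = 1150^{2} = 1322500$)
$- \frac{4627919}{A{\left(-915 \right)}} - \frac{4113045}{O} = - \frac{4627919}{\frac{1}{-614 - 915} \left(-1738 - 915\right)} - \frac{4113045}{1322500} = - \frac{4627919}{\frac{1}{-1529} \left(-2653\right)} - \frac{822609}{264500} = - \frac{4627919}{\left(- \frac{1}{1529}\right) \left(-2653\right)} - \frac{822609}{264500} = - \frac{4627919}{\frac{2653}{1529}} - \frac{822609}{264500} = \left(-4627919\right) \frac{1529}{2653} - \frac{822609}{264500} = - \frac{7076088151}{2653} - \frac{822609}{264500} = - \frac{1871627498321177}{701718500}$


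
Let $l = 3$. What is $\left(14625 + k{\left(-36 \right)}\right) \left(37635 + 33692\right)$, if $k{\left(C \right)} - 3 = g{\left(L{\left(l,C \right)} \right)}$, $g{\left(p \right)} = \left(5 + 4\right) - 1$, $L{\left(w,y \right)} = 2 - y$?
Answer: $1043941972$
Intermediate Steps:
$g{\left(p \right)} = 8$ ($g{\left(p \right)} = 9 - 1 = 8$)
$k{\left(C \right)} = 11$ ($k{\left(C \right)} = 3 + 8 = 11$)
$\left(14625 + k{\left(-36 \right)}\right) \left(37635 + 33692\right) = \left(14625 + 11\right) \left(37635 + 33692\right) = 14636 \cdot 71327 = 1043941972$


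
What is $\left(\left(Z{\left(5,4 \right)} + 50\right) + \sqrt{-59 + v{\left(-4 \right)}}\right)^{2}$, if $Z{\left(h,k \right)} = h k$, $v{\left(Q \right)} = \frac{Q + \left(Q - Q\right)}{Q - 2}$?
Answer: $\frac{14525}{3} + \frac{700 i \sqrt{21}}{3} \approx 4841.7 + 1069.3 i$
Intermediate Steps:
$v{\left(Q \right)} = \frac{Q}{-2 + Q}$ ($v{\left(Q \right)} = \frac{Q + 0}{-2 + Q} = \frac{Q}{-2 + Q}$)
$\left(\left(Z{\left(5,4 \right)} + 50\right) + \sqrt{-59 + v{\left(-4 \right)}}\right)^{2} = \left(\left(5 \cdot 4 + 50\right) + \sqrt{-59 - \frac{4}{-2 - 4}}\right)^{2} = \left(\left(20 + 50\right) + \sqrt{-59 - \frac{4}{-6}}\right)^{2} = \left(70 + \sqrt{-59 - - \frac{2}{3}}\right)^{2} = \left(70 + \sqrt{-59 + \frac{2}{3}}\right)^{2} = \left(70 + \sqrt{- \frac{175}{3}}\right)^{2} = \left(70 + \frac{5 i \sqrt{21}}{3}\right)^{2}$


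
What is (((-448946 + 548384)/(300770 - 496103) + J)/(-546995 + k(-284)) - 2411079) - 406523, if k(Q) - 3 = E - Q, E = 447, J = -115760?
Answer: -33405111092069012/11855866657 ≈ -2.8176e+6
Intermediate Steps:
k(Q) = 450 - Q (k(Q) = 3 + (447 - Q) = 450 - Q)
(((-448946 + 548384)/(300770 - 496103) + J)/(-546995 + k(-284)) - 2411079) - 406523 = (((-448946 + 548384)/(300770 - 496103) - 115760)/(-546995 + (450 - 1*(-284))) - 2411079) - 406523 = ((99438/(-195333) - 115760)/(-546995 + (450 + 284)) - 2411079) - 406523 = ((99438*(-1/195333) - 115760)/(-546995 + 734) - 2411079) - 406523 = ((-33146/65111 - 115760)/(-546261) - 2411079) - 406523 = (-7537282506/65111*(-1/546261) - 2411079) - 406523 = (2512427502/11855866657 - 2411079) - 406523 = -28585428611065401/11855866657 - 406523 = -33405111092069012/11855866657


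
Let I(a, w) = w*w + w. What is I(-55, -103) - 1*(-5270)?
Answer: 15776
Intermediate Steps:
I(a, w) = w + w² (I(a, w) = w² + w = w + w²)
I(-55, -103) - 1*(-5270) = -103*(1 - 103) - 1*(-5270) = -103*(-102) + 5270 = 10506 + 5270 = 15776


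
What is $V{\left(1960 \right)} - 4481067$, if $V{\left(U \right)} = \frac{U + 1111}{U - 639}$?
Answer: $- \frac{5919486436}{1321} \approx -4.4811 \cdot 10^{6}$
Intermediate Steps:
$V{\left(U \right)} = \frac{1111 + U}{-639 + U}$
$V{\left(1960 \right)} - 4481067 = \frac{1111 + 1960}{-639 + 1960} - 4481067 = \frac{1}{1321} \cdot 3071 - 4481067 = \frac{3071}{1321} - 4481067 = - \frac{5919486436}{1321}$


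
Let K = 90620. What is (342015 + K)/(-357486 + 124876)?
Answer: -12361/6646 ≈ -1.8599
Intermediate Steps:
(342015 + K)/(-357486 + 124876) = (342015 + 90620)/(-357486 + 124876) = 432635/(-232610) = 432635*(-1/232610) = -12361/6646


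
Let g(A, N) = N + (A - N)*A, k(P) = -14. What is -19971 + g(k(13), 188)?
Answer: -16955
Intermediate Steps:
g(A, N) = N + A*(A - N)
-19971 + g(k(13), 188) = -19971 + (188 + (-14)² - 1*(-14)*188) = -19971 + (188 + 196 + 2632) = -19971 + 3016 = -16955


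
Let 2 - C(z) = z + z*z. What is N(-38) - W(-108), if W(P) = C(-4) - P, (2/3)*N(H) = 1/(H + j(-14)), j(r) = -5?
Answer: -8431/86 ≈ -98.035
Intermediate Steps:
C(z) = 2 - z - z² (C(z) = 2 - (z + z*z) = 2 - (z + z²) = 2 + (-z - z²) = 2 - z - z²)
N(H) = 3/(2*(-5 + H)) (N(H) = 3/(2*(H - 5)) = 3/(2*(-5 + H)))
W(P) = -10 - P (W(P) = (2 - 1*(-4) - 1*(-4)²) - P = (2 + 4 - 1*16) - P = (2 + 4 - 16) - P = -10 - P)
N(-38) - W(-108) = 3/(2*(-5 - 38)) - (-10 - 1*(-108)) = (3/2)/(-43) - (-10 + 108) = (3/2)*(-1/43) - 1*98 = -3/86 - 98 = -8431/86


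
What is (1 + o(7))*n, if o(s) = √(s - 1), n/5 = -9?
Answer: -45 - 45*√6 ≈ -155.23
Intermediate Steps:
n = -45 (n = 5*(-9) = -45)
o(s) = √(-1 + s)
(1 + o(7))*n = (1 + √(-1 + 7))*(-45) = (1 + √6)*(-45) = -45 - 45*√6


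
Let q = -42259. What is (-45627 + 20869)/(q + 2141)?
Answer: 12379/20059 ≈ 0.61713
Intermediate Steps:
(-45627 + 20869)/(q + 2141) = (-45627 + 20869)/(-42259 + 2141) = -24758/(-40118) = -24758*(-1/40118) = 12379/20059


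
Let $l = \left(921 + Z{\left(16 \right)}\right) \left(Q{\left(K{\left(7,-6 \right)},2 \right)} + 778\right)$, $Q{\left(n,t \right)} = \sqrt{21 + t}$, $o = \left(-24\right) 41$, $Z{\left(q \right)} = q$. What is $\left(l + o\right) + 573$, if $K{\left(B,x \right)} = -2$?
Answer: $728575 + 937 \sqrt{23} \approx 7.3307 \cdot 10^{5}$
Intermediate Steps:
$o = -984$
$l = 728986 + 937 \sqrt{23}$ ($l = \left(921 + 16\right) \left(\sqrt{21 + 2} + 778\right) = 937 \left(\sqrt{23} + 778\right) = 937 \left(778 + \sqrt{23}\right) = 728986 + 937 \sqrt{23} \approx 7.3348 \cdot 10^{5}$)
$\left(l + o\right) + 573 = \left(\left(728986 + 937 \sqrt{23}\right) - 984\right) + 573 = \left(728002 + 937 \sqrt{23}\right) + 573 = 728575 + 937 \sqrt{23}$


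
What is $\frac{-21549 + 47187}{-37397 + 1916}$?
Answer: $- \frac{8546}{11827} \approx -0.72258$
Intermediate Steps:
$\frac{-21549 + 47187}{-37397 + 1916} = \frac{25638}{-35481} = 25638 \left(- \frac{1}{35481}\right) = - \frac{8546}{11827}$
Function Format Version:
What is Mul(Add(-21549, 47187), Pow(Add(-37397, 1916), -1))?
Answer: Rational(-8546, 11827) ≈ -0.72258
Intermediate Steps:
Mul(Add(-21549, 47187), Pow(Add(-37397, 1916), -1)) = Mul(25638, Pow(-35481, -1)) = Mul(25638, Rational(-1, 35481)) = Rational(-8546, 11827)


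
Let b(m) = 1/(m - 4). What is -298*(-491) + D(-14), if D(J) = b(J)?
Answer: 2633723/18 ≈ 1.4632e+5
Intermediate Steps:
b(m) = 1/(-4 + m)
D(J) = 1/(-4 + J)
-298*(-491) + D(-14) = -298*(-491) + 1/(-4 - 14) = 146318 + 1/(-18) = 146318 - 1/18 = 2633723/18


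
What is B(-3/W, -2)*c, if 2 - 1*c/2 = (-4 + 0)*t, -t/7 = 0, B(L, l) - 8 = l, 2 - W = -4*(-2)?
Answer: 24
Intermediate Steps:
W = -6 (W = 2 - (-4)*(-2) = 2 - 1*8 = 2 - 8 = -6)
B(L, l) = 8 + l
t = 0 (t = -7*0 = 0)
c = 4 (c = 4 - 2*(-4 + 0)*0 = 4 - (-8)*0 = 4 - 2*0 = 4 + 0 = 4)
B(-3/W, -2)*c = (8 - 2)*4 = 6*4 = 24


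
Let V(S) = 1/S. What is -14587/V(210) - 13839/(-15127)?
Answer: -6619724493/2161 ≈ -3.0633e+6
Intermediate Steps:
-14587/V(210) - 13839/(-15127) = -14587/(1/210) - 13839/(-15127) = -14587/1/210 - 13839*(-1/15127) = -14587*210 + 1977/2161 = -3063270 + 1977/2161 = -6619724493/2161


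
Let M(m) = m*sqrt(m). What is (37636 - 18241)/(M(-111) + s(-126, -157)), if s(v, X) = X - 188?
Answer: -743475/165184 + 239205*I*sqrt(111)/165184 ≈ -4.5009 + 15.257*I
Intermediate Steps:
M(m) = m**(3/2)
s(v, X) = -188 + X
(37636 - 18241)/(M(-111) + s(-126, -157)) = (37636 - 18241)/((-111)**(3/2) + (-188 - 157)) = 19395/(-111*I*sqrt(111) - 345) = 19395/(-345 - 111*I*sqrt(111))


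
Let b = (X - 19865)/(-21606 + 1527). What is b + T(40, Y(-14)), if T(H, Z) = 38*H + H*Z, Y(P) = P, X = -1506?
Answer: 19297211/20079 ≈ 961.06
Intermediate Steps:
b = 21371/20079 (b = (-1506 - 19865)/(-21606 + 1527) = -21371/(-20079) = -21371*(-1/20079) = 21371/20079 ≈ 1.0643)
b + T(40, Y(-14)) = 21371/20079 + 40*(38 - 14) = 21371/20079 + 40*24 = 21371/20079 + 960 = 19297211/20079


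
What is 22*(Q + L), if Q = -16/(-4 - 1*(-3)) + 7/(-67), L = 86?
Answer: 150194/67 ≈ 2241.7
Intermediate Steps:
Q = 1065/67 (Q = -16/(-4 + 3) + 7*(-1/67) = -16/(-1) - 7/67 = -16*(-1) - 7/67 = 16 - 7/67 = 1065/67 ≈ 15.896)
22*(Q + L) = 22*(1065/67 + 86) = 22*(6827/67) = 150194/67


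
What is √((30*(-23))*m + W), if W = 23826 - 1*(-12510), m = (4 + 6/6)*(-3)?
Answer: √46686 ≈ 216.07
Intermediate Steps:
m = -15 (m = (4 + 6*(⅙))*(-3) = (4 + 1)*(-3) = 5*(-3) = -15)
W = 36336 (W = 23826 + 12510 = 36336)
√((30*(-23))*m + W) = √((30*(-23))*(-15) + 36336) = √(-690*(-15) + 36336) = √(10350 + 36336) = √46686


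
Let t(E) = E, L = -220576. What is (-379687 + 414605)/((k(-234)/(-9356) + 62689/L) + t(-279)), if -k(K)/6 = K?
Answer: -18015148204352/144167758403 ≈ -124.96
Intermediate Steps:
k(K) = -6*K
(-379687 + 414605)/((k(-234)/(-9356) + 62689/L) + t(-279)) = (-379687 + 414605)/((-6*(-234)/(-9356) + 62689/(-220576)) - 279) = 34918/((1404*(-1/9356) + 62689*(-1/220576)) - 279) = 34918/((-351/2339 - 62689/220576) - 279) = 34918/(-224051747/515927264 - 279) = 34918/(-144167758403/515927264) = 34918*(-515927264/144167758403) = -18015148204352/144167758403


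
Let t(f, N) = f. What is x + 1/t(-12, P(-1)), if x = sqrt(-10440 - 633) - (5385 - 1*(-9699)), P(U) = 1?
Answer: -181009/12 + I*sqrt(11073) ≈ -15084.0 + 105.23*I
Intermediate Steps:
x = -15084 + I*sqrt(11073) (x = sqrt(-11073) - (5385 + 9699) = I*sqrt(11073) - 1*15084 = I*sqrt(11073) - 15084 = -15084 + I*sqrt(11073) ≈ -15084.0 + 105.23*I)
x + 1/t(-12, P(-1)) = (-15084 + I*sqrt(11073)) + 1/(-12) = (-15084 + I*sqrt(11073)) - 1/12 = -181009/12 + I*sqrt(11073)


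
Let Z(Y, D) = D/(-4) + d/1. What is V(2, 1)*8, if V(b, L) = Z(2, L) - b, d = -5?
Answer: -58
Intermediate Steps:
Z(Y, D) = -5 - D/4 (Z(Y, D) = D/(-4) - 5/1 = D*(-¼) - 5*1 = -D/4 - 5 = -5 - D/4)
V(b, L) = -5 - b - L/4 (V(b, L) = (-5 - L/4) - b = -5 - b - L/4)
V(2, 1)*8 = (-5 - 1*2 - ¼*1)*8 = (-5 - 2 - ¼)*8 = -29/4*8 = -58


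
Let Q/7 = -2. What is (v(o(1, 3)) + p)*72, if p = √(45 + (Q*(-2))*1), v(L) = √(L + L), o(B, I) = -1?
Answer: 72*√73 + 72*I*√2 ≈ 615.17 + 101.82*I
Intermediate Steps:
Q = -14 (Q = 7*(-2) = -14)
v(L) = √2*√L (v(L) = √(2*L) = √2*√L)
p = √73 (p = √(45 - 14*(-2)*1) = √(45 + 28*1) = √(45 + 28) = √73 ≈ 8.5440)
(v(o(1, 3)) + p)*72 = (√2*√(-1) + √73)*72 = (√2*I + √73)*72 = (I*√2 + √73)*72 = (√73 + I*√2)*72 = 72*√73 + 72*I*√2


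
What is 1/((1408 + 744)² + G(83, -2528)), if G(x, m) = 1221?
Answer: 1/4632325 ≈ 2.1587e-7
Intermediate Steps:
1/((1408 + 744)² + G(83, -2528)) = 1/((1408 + 744)² + 1221) = 1/(2152² + 1221) = 1/(4631104 + 1221) = 1/4632325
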